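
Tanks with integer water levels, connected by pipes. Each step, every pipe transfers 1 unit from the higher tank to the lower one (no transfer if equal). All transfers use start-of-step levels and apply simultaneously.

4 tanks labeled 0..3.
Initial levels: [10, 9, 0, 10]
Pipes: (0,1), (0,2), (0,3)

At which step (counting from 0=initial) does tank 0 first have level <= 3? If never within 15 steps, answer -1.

Step 1: flows [0->1,0->2,0=3] -> levels [8 10 1 10]
Step 2: flows [1->0,0->2,3->0] -> levels [9 9 2 9]
Step 3: flows [0=1,0->2,0=3] -> levels [8 9 3 9]
Step 4: flows [1->0,0->2,3->0] -> levels [9 8 4 8]
Step 5: flows [0->1,0->2,0->3] -> levels [6 9 5 9]
Step 6: flows [1->0,0->2,3->0] -> levels [7 8 6 8]
Step 7: flows [1->0,0->2,3->0] -> levels [8 7 7 7]
Step 8: flows [0->1,0->2,0->3] -> levels [5 8 8 8]
Step 9: flows [1->0,2->0,3->0] -> levels [8 7 7 7]
  -> period-2 cycle (repeats step 7); tank 0 never drops to <=3
Tank 0 never reaches <=3 within 15 steps

Answer: -1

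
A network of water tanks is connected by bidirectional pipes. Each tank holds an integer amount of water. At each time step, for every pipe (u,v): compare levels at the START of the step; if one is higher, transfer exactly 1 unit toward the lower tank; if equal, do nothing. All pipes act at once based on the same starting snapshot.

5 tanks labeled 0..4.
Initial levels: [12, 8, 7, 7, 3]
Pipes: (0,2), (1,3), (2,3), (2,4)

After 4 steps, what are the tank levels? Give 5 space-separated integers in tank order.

Answer: 8 8 8 6 7

Derivation:
Step 1: flows [0->2,1->3,2=3,2->4] -> levels [11 7 7 8 4]
Step 2: flows [0->2,3->1,3->2,2->4] -> levels [10 8 8 6 5]
Step 3: flows [0->2,1->3,2->3,2->4] -> levels [9 7 7 8 6]
Step 4: flows [0->2,3->1,3->2,2->4] -> levels [8 8 8 6 7]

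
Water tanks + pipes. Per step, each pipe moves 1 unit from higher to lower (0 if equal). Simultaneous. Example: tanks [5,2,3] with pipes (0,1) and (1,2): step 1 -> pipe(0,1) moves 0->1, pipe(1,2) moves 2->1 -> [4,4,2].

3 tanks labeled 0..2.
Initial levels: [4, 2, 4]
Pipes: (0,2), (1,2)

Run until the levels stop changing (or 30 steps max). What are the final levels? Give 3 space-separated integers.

Step 1: flows [0=2,2->1] -> levels [4 3 3]
Step 2: flows [0->2,1=2] -> levels [3 3 4]
Step 3: flows [2->0,2->1] -> levels [4 4 2]
Step 4: flows [0->2,1->2] -> levels [3 3 4]
  -> period-2 cycle: step 4 state = step 2 state; never stabilizes
  -> state at step 30: (30-2) mod 2 = 0, same as step 2 -> [3 3 4]

Answer: 3 3 4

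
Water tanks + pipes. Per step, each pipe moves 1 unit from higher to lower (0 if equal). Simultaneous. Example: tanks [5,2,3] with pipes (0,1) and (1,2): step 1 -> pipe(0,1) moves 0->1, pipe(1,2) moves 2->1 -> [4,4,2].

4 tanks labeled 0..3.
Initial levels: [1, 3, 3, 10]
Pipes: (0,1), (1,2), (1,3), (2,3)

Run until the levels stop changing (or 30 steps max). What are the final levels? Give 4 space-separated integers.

Answer: 4 6 3 4

Derivation:
Step 1: flows [1->0,1=2,3->1,3->2] -> levels [2 3 4 8]
Step 2: flows [1->0,2->1,3->1,3->2] -> levels [3 4 4 6]
Step 3: flows [1->0,1=2,3->1,3->2] -> levels [4 4 5 4]
Step 4: flows [0=1,2->1,1=3,2->3] -> levels [4 5 3 5]
Step 5: flows [1->0,1->2,1=3,3->2] -> levels [5 3 5 4]
Step 6: flows [0->1,2->1,3->1,2->3] -> levels [4 6 3 4]
Step 7: flows [1->0,1->2,1->3,3->2] -> levels [5 3 5 4]
  -> period-2 cycle: step 7 state = step 5 state; never stabilizes
  -> state at step 30: (30-5) mod 2 = 1, same as step 6 -> [4 6 3 4]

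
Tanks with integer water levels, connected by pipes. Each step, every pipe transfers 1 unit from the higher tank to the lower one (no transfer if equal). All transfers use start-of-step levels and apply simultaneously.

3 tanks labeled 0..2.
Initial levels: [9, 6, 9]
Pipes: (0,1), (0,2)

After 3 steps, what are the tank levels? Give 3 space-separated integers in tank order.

Step 1: flows [0->1,0=2] -> levels [8 7 9]
Step 2: flows [0->1,2->0] -> levels [8 8 8]
Step 3: flows [0=1,0=2] -> levels [8 8 8]

Answer: 8 8 8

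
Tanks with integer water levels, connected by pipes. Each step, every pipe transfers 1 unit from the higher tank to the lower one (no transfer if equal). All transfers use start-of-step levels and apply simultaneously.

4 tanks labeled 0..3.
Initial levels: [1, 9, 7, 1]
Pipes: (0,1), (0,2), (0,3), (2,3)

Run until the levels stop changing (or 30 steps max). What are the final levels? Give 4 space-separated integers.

Step 1: flows [1->0,2->0,0=3,2->3] -> levels [3 8 5 2]
Step 2: flows [1->0,2->0,0->3,2->3] -> levels [4 7 3 4]
Step 3: flows [1->0,0->2,0=3,3->2] -> levels [4 6 5 3]
Step 4: flows [1->0,2->0,0->3,2->3] -> levels [5 5 3 5]
Step 5: flows [0=1,0->2,0=3,3->2] -> levels [4 5 5 4]
Step 6: flows [1->0,2->0,0=3,2->3] -> levels [6 4 3 5]
Step 7: flows [0->1,0->2,0->3,3->2] -> levels [3 5 5 5]
Step 8: flows [1->0,2->0,3->0,2=3] -> levels [6 4 4 4]
Step 9: flows [0->1,0->2,0->3,2=3] -> levels [3 5 5 5]
  -> period-2 cycle: step 9 state = step 7 state; never stabilizes
  -> state at step 30: (30-7) mod 2 = 1, same as step 8 -> [6 4 4 4]

Answer: 6 4 4 4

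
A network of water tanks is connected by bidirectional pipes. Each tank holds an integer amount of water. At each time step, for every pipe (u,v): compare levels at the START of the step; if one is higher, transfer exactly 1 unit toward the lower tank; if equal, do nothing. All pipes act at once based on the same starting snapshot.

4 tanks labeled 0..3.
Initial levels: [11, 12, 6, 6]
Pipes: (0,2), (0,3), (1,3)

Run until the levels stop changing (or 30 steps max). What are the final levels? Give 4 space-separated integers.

Step 1: flows [0->2,0->3,1->3] -> levels [9 11 7 8]
Step 2: flows [0->2,0->3,1->3] -> levels [7 10 8 10]
Step 3: flows [2->0,3->0,1=3] -> levels [9 10 7 9]
Step 4: flows [0->2,0=3,1->3] -> levels [8 9 8 10]
Step 5: flows [0=2,3->0,3->1] -> levels [9 10 8 8]
Step 6: flows [0->2,0->3,1->3] -> levels [7 9 9 10]
Step 7: flows [2->0,3->0,3->1] -> levels [9 10 8 8]
  -> period-2 cycle: step 7 state = step 5 state; never stabilizes
  -> state at step 30: (30-5) mod 2 = 1, same as step 6 -> [7 9 9 10]

Answer: 7 9 9 10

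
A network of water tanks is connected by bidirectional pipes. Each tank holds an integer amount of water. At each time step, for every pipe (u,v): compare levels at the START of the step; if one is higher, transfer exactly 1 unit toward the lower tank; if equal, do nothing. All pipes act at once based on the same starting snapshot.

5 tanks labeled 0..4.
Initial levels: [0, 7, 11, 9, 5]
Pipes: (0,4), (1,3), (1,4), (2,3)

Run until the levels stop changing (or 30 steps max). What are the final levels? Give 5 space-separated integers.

Answer: 5 5 7 8 7

Derivation:
Step 1: flows [4->0,3->1,1->4,2->3] -> levels [1 7 10 9 5]
Step 2: flows [4->0,3->1,1->4,2->3] -> levels [2 7 9 9 5]
Step 3: flows [4->0,3->1,1->4,2=3] -> levels [3 7 9 8 5]
Step 4: flows [4->0,3->1,1->4,2->3] -> levels [4 7 8 8 5]
Step 5: flows [4->0,3->1,1->4,2=3] -> levels [5 7 8 7 5]
Step 6: flows [0=4,1=3,1->4,2->3] -> levels [5 6 7 8 6]
Step 7: flows [4->0,3->1,1=4,3->2] -> levels [6 7 8 6 5]
Step 8: flows [0->4,1->3,1->4,2->3] -> levels [5 5 7 8 7]
Step 9: flows [4->0,3->1,4->1,3->2] -> levels [6 7 8 6 5]
  -> period-2 cycle: step 9 state = step 7 state; never stabilizes
  -> state at step 30: (30-7) mod 2 = 1, same as step 8 -> [5 5 7 8 7]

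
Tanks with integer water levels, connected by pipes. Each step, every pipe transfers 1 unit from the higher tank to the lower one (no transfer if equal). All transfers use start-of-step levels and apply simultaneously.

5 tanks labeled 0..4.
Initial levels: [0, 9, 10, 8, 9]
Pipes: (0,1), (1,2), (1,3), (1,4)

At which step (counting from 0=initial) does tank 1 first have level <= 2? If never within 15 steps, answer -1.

Answer: -1

Derivation:
Step 1: flows [1->0,2->1,1->3,1=4] -> levels [1 8 9 9 9]
Step 2: flows [1->0,2->1,3->1,4->1] -> levels [2 10 8 8 8]
Step 3: flows [1->0,1->2,1->3,1->4] -> levels [3 6 9 9 9]
Step 4: flows [1->0,2->1,3->1,4->1] -> levels [4 8 8 8 8]
Step 5: flows [1->0,1=2,1=3,1=4] -> levels [5 7 8 8 8]
Step 6: flows [1->0,2->1,3->1,4->1] -> levels [6 9 7 7 7]
Step 7: flows [1->0,1->2,1->3,1->4] -> levels [7 5 8 8 8]
Step 8: flows [0->1,2->1,3->1,4->1] -> levels [6 9 7 7 7]
  -> period-2 cycle (repeats step 6); tank 1 never drops to <=2
Tank 1 never reaches <=2 within 15 steps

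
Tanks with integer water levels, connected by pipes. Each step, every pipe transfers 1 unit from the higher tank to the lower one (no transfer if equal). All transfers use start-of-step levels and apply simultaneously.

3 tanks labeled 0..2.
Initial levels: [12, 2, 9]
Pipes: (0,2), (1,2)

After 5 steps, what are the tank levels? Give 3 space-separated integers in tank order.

Step 1: flows [0->2,2->1] -> levels [11 3 9]
Step 2: flows [0->2,2->1] -> levels [10 4 9]
Step 3: flows [0->2,2->1] -> levels [9 5 9]
Step 4: flows [0=2,2->1] -> levels [9 6 8]
Step 5: flows [0->2,2->1] -> levels [8 7 8]

Answer: 8 7 8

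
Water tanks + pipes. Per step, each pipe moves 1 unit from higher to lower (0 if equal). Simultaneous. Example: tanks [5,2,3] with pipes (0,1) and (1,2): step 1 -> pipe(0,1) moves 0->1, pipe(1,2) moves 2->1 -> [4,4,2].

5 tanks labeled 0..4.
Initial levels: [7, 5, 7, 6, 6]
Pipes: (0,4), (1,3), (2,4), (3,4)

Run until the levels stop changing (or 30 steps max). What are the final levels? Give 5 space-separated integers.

Answer: 7 5 7 7 5

Derivation:
Step 1: flows [0->4,3->1,2->4,3=4] -> levels [6 6 6 5 8]
Step 2: flows [4->0,1->3,4->2,4->3] -> levels [7 5 7 7 5]
Step 3: flows [0->4,3->1,2->4,3->4] -> levels [6 6 6 5 8]
  -> period-2 cycle: step 3 state = step 1 state; never stabilizes
  -> state at step 30: (30-1) mod 2 = 1, same as step 2 -> [7 5 7 7 5]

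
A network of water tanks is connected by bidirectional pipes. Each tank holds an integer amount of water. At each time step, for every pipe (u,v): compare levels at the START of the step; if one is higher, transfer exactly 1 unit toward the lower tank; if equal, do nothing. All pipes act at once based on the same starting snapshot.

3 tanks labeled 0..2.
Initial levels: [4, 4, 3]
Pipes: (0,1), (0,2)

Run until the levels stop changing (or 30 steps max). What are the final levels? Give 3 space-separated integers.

Step 1: flows [0=1,0->2] -> levels [3 4 4]
Step 2: flows [1->0,2->0] -> levels [5 3 3]
Step 3: flows [0->1,0->2] -> levels [3 4 4]
  -> period-2 cycle: step 3 state = step 1 state; never stabilizes
  -> state at step 30: (30-1) mod 2 = 1, same as step 2 -> [5 3 3]

Answer: 5 3 3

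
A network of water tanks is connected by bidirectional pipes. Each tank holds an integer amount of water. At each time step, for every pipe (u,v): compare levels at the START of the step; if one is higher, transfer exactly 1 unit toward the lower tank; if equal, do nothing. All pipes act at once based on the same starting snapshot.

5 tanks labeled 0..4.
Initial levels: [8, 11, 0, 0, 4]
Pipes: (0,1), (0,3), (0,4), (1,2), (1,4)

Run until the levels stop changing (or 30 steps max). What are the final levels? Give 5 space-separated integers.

Answer: 6 3 5 4 5

Derivation:
Step 1: flows [1->0,0->3,0->4,1->2,1->4] -> levels [7 8 1 1 6]
Step 2: flows [1->0,0->3,0->4,1->2,1->4] -> levels [6 5 2 2 8]
Step 3: flows [0->1,0->3,4->0,1->2,4->1] -> levels [5 6 3 3 6]
Step 4: flows [1->0,0->3,4->0,1->2,1=4] -> levels [6 4 4 4 5]
Step 5: flows [0->1,0->3,0->4,1=2,4->1] -> levels [3 6 4 5 5]
Step 6: flows [1->0,3->0,4->0,1->2,1->4] -> levels [6 3 5 4 5]
Step 7: flows [0->1,0->3,0->4,2->1,4->1] -> levels [3 6 4 5 5]
  -> period-2 cycle: step 7 state = step 5 state; never stabilizes
  -> state at step 30: (30-5) mod 2 = 1, same as step 6 -> [6 3 5 4 5]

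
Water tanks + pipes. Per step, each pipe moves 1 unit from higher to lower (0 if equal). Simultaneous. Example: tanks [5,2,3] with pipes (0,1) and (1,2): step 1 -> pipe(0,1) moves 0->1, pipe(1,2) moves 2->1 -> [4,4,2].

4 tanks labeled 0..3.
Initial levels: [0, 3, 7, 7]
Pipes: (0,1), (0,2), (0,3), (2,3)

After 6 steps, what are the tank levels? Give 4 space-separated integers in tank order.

Answer: 2 5 5 5

Derivation:
Step 1: flows [1->0,2->0,3->0,2=3] -> levels [3 2 6 6]
Step 2: flows [0->1,2->0,3->0,2=3] -> levels [4 3 5 5]
Step 3: flows [0->1,2->0,3->0,2=3] -> levels [5 4 4 4]
Step 4: flows [0->1,0->2,0->3,2=3] -> levels [2 5 5 5]
Step 5: flows [1->0,2->0,3->0,2=3] -> levels [5 4 4 4]
  -> period-2 cycle: step 5 state = step 3 state
  -> state at step 6: (6-3) mod 2 = 1, same as step 4 -> [2 5 5 5]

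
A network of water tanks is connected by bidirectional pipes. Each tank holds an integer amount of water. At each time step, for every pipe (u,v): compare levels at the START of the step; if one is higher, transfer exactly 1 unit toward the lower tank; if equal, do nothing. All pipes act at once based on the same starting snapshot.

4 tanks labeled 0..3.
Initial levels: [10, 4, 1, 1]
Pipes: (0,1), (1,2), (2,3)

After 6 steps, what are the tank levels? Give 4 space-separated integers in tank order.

Step 1: flows [0->1,1->2,2=3] -> levels [9 4 2 1]
Step 2: flows [0->1,1->2,2->3] -> levels [8 4 2 2]
Step 3: flows [0->1,1->2,2=3] -> levels [7 4 3 2]
Step 4: flows [0->1,1->2,2->3] -> levels [6 4 3 3]
Step 5: flows [0->1,1->2,2=3] -> levels [5 4 4 3]
Step 6: flows [0->1,1=2,2->3] -> levels [4 5 3 4]

Answer: 4 5 3 4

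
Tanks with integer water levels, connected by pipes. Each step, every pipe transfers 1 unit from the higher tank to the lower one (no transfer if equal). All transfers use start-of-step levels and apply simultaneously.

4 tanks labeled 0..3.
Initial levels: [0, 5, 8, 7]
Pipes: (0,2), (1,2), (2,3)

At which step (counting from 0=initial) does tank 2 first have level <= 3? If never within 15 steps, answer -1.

Answer: 5

Derivation:
Step 1: flows [2->0,2->1,2->3] -> levels [1 6 5 8]
Step 2: flows [2->0,1->2,3->2] -> levels [2 5 6 7]
Step 3: flows [2->0,2->1,3->2] -> levels [3 6 5 6]
Step 4: flows [2->0,1->2,3->2] -> levels [4 5 6 5]
Step 5: flows [2->0,2->1,2->3] -> levels [5 6 3 6]
Tank 2 first reaches <=3 at step 5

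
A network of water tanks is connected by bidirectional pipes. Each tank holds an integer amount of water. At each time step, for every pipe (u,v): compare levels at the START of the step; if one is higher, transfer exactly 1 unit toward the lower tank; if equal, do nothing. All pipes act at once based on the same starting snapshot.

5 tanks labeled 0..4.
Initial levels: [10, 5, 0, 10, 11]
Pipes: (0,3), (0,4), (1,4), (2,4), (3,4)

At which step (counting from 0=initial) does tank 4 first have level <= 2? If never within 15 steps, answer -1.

Step 1: flows [0=3,4->0,4->1,4->2,4->3] -> levels [11 6 1 11 7]
Step 2: flows [0=3,0->4,4->1,4->2,3->4] -> levels [10 7 2 10 7]
Step 3: flows [0=3,0->4,1=4,4->2,3->4] -> levels [9 7 3 9 8]
Step 4: flows [0=3,0->4,4->1,4->2,3->4] -> levels [8 8 4 8 8]
Step 5: flows [0=3,0=4,1=4,4->2,3=4] -> levels [8 8 5 8 7]
Step 6: flows [0=3,0->4,1->4,4->2,3->4] -> levels [7 7 6 7 9]
Step 7: flows [0=3,4->0,4->1,4->2,4->3] -> levels [8 8 7 8 5]
Step 8: flows [0=3,0->4,1->4,2->4,3->4] -> levels [7 7 6 7 9]
  -> period-2 cycle (repeats step 6); tank 4 never drops to <=2
Tank 4 never reaches <=2 within 15 steps

Answer: -1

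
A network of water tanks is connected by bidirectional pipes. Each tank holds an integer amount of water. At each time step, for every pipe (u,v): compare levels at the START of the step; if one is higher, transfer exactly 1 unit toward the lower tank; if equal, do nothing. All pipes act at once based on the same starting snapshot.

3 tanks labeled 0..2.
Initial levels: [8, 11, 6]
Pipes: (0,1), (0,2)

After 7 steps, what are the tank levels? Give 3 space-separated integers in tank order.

Step 1: flows [1->0,0->2] -> levels [8 10 7]
Step 2: flows [1->0,0->2] -> levels [8 9 8]
Step 3: flows [1->0,0=2] -> levels [9 8 8]
Step 4: flows [0->1,0->2] -> levels [7 9 9]
Step 5: flows [1->0,2->0] -> levels [9 8 8]
  -> period-2 cycle: step 5 state = step 3 state
  -> state at step 7: (7-3) mod 2 = 0, same as step 3 -> [9 8 8]

Answer: 9 8 8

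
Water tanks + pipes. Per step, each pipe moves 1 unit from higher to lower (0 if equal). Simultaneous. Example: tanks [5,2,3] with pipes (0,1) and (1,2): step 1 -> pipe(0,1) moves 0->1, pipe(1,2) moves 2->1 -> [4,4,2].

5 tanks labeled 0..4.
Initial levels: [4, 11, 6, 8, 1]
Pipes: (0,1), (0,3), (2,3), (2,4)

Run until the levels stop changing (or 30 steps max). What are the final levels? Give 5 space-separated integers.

Answer: 7 6 5 6 6

Derivation:
Step 1: flows [1->0,3->0,3->2,2->4] -> levels [6 10 6 6 2]
Step 2: flows [1->0,0=3,2=3,2->4] -> levels [7 9 5 6 3]
Step 3: flows [1->0,0->3,3->2,2->4] -> levels [7 8 5 6 4]
Step 4: flows [1->0,0->3,3->2,2->4] -> levels [7 7 5 6 5]
Step 5: flows [0=1,0->3,3->2,2=4] -> levels [6 7 6 6 5]
Step 6: flows [1->0,0=3,2=3,2->4] -> levels [7 6 5 6 6]
Step 7: flows [0->1,0->3,3->2,4->2] -> levels [5 7 7 6 5]
Step 8: flows [1->0,3->0,2->3,2->4] -> levels [7 6 5 6 6]
  -> period-2 cycle: step 8 state = step 6 state; never stabilizes
  -> state at step 30: (30-6) mod 2 = 0, same as step 6 -> [7 6 5 6 6]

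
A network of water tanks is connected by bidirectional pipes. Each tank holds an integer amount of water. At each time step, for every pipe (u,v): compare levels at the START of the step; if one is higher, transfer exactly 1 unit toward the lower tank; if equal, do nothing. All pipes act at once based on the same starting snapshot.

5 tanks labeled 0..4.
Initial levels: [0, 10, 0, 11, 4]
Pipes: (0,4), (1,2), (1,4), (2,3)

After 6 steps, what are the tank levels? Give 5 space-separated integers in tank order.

Answer: 4 6 5 6 4

Derivation:
Step 1: flows [4->0,1->2,1->4,3->2] -> levels [1 8 2 10 4]
Step 2: flows [4->0,1->2,1->4,3->2] -> levels [2 6 4 9 4]
Step 3: flows [4->0,1->2,1->4,3->2] -> levels [3 4 6 8 4]
Step 4: flows [4->0,2->1,1=4,3->2] -> levels [4 5 6 7 3]
Step 5: flows [0->4,2->1,1->4,3->2] -> levels [3 5 6 6 5]
Step 6: flows [4->0,2->1,1=4,2=3] -> levels [4 6 5 6 4]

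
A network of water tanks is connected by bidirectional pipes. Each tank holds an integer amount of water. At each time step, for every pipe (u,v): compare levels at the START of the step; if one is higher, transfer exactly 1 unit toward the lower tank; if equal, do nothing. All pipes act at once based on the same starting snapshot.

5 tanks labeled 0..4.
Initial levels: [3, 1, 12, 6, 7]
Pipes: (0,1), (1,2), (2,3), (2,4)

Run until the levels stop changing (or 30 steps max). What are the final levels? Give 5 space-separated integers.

Step 1: flows [0->1,2->1,2->3,2->4] -> levels [2 3 9 7 8]
Step 2: flows [1->0,2->1,2->3,2->4] -> levels [3 3 6 8 9]
Step 3: flows [0=1,2->1,3->2,4->2] -> levels [3 4 7 7 8]
Step 4: flows [1->0,2->1,2=3,4->2] -> levels [4 4 7 7 7]
Step 5: flows [0=1,2->1,2=3,2=4] -> levels [4 5 6 7 7]
Step 6: flows [1->0,2->1,3->2,4->2] -> levels [5 5 7 6 6]
Step 7: flows [0=1,2->1,2->3,2->4] -> levels [5 6 4 7 7]
Step 8: flows [1->0,1->2,3->2,4->2] -> levels [6 4 7 6 6]
Step 9: flows [0->1,2->1,2->3,2->4] -> levels [5 6 4 7 7]
  -> period-2 cycle: step 9 state = step 7 state; never stabilizes
  -> state at step 30: (30-7) mod 2 = 1, same as step 8 -> [6 4 7 6 6]

Answer: 6 4 7 6 6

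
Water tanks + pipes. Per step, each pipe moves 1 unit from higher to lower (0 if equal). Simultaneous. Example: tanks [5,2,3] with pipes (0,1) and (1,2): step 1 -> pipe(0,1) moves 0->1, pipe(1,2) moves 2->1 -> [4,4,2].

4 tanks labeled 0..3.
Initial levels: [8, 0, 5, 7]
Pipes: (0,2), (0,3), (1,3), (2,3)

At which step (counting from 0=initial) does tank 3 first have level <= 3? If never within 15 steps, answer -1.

Answer: -1

Derivation:
Step 1: flows [0->2,0->3,3->1,3->2] -> levels [6 1 7 6]
Step 2: flows [2->0,0=3,3->1,2->3] -> levels [7 2 5 6]
Step 3: flows [0->2,0->3,3->1,3->2] -> levels [5 3 7 5]
Step 4: flows [2->0,0=3,3->1,2->3] -> levels [6 4 5 5]
Step 5: flows [0->2,0->3,3->1,2=3] -> levels [4 5 6 5]
Step 6: flows [2->0,3->0,1=3,2->3] -> levels [6 5 4 5]
Step 7: flows [0->2,0->3,1=3,3->2] -> levels [4 5 6 5]
  -> period-2 cycle (repeats step 5); tank 3 never drops to <=3
Tank 3 never reaches <=3 within 15 steps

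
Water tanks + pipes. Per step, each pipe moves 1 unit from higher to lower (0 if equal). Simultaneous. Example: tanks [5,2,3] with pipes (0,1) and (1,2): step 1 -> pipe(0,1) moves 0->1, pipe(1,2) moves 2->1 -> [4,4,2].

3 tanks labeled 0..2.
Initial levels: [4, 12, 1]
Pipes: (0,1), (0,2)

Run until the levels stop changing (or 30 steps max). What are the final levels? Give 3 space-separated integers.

Step 1: flows [1->0,0->2] -> levels [4 11 2]
Step 2: flows [1->0,0->2] -> levels [4 10 3]
Step 3: flows [1->0,0->2] -> levels [4 9 4]
Step 4: flows [1->0,0=2] -> levels [5 8 4]
Step 5: flows [1->0,0->2] -> levels [5 7 5]
Step 6: flows [1->0,0=2] -> levels [6 6 5]
Step 7: flows [0=1,0->2] -> levels [5 6 6]
Step 8: flows [1->0,2->0] -> levels [7 5 5]
Step 9: flows [0->1,0->2] -> levels [5 6 6]
  -> period-2 cycle: step 9 state = step 7 state; never stabilizes
  -> state at step 30: (30-7) mod 2 = 1, same as step 8 -> [7 5 5]

Answer: 7 5 5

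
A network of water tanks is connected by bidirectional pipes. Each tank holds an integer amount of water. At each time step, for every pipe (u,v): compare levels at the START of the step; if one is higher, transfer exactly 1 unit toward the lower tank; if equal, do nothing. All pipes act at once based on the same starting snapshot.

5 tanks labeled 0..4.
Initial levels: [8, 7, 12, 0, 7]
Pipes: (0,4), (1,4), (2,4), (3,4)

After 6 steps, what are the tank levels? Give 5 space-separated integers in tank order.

Answer: 8 8 8 6 4

Derivation:
Step 1: flows [0->4,1=4,2->4,4->3] -> levels [7 7 11 1 8]
Step 2: flows [4->0,4->1,2->4,4->3] -> levels [8 8 10 2 6]
Step 3: flows [0->4,1->4,2->4,4->3] -> levels [7 7 9 3 8]
Step 4: flows [4->0,4->1,2->4,4->3] -> levels [8 8 8 4 6]
Step 5: flows [0->4,1->4,2->4,4->3] -> levels [7 7 7 5 8]
Step 6: flows [4->0,4->1,4->2,4->3] -> levels [8 8 8 6 4]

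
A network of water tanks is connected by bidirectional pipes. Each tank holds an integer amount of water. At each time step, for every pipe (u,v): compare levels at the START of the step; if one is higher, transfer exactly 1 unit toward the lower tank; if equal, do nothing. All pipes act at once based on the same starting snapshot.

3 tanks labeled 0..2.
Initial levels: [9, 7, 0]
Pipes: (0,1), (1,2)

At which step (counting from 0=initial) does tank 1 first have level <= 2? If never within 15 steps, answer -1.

Answer: -1

Derivation:
Step 1: flows [0->1,1->2] -> levels [8 7 1]
Step 2: flows [0->1,1->2] -> levels [7 7 2]
Step 3: flows [0=1,1->2] -> levels [7 6 3]
Step 4: flows [0->1,1->2] -> levels [6 6 4]
Step 5: flows [0=1,1->2] -> levels [6 5 5]
Step 6: flows [0->1,1=2] -> levels [5 6 5]
Step 7: flows [1->0,1->2] -> levels [6 4 6]
Step 8: flows [0->1,2->1] -> levels [5 6 5]
  -> period-2 cycle (repeats step 6); tank 1 never drops to <=2
Tank 1 never reaches <=2 within 15 steps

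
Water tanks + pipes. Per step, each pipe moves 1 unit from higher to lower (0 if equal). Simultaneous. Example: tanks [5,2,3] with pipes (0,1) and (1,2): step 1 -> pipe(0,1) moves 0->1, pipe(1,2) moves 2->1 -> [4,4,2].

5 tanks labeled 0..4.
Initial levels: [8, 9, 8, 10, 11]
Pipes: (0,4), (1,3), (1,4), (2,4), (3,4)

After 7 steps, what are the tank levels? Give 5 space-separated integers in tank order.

Answer: 9 11 9 10 7

Derivation:
Step 1: flows [4->0,3->1,4->1,4->2,4->3] -> levels [9 11 9 10 7]
Step 2: flows [0->4,1->3,1->4,2->4,3->4] -> levels [8 9 8 10 11]
  -> period-2 cycle: step 2 state = step 0 state
  -> state at step 7: (7-0) mod 2 = 1, same as step 1 -> [9 11 9 10 7]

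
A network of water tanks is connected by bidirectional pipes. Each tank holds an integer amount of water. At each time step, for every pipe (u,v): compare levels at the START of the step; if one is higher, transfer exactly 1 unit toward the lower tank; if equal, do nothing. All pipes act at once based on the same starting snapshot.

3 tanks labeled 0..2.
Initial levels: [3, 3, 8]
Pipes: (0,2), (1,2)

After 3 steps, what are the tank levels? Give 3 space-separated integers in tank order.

Step 1: flows [2->0,2->1] -> levels [4 4 6]
Step 2: flows [2->0,2->1] -> levels [5 5 4]
Step 3: flows [0->2,1->2] -> levels [4 4 6]

Answer: 4 4 6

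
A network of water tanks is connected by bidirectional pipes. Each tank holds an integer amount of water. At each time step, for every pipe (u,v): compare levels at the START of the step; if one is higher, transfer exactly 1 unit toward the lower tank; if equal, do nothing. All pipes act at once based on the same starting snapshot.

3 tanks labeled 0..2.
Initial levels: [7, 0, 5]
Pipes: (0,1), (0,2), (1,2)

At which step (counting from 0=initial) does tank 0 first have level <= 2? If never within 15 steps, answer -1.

Step 1: flows [0->1,0->2,2->1] -> levels [5 2 5]
Step 2: flows [0->1,0=2,2->1] -> levels [4 4 4]
Step 3: flows [0=1,0=2,1=2] -> levels [4 4 4]
  -> stable; tank 0 stays at 4 > 2
Tank 0 never reaches <=2 within 15 steps

Answer: -1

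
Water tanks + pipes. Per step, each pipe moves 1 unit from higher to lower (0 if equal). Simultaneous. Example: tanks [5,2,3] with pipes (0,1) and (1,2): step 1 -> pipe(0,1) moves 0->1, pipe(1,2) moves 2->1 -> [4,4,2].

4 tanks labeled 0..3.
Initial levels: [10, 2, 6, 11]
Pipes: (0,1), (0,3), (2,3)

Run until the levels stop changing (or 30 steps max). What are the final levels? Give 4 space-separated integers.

Step 1: flows [0->1,3->0,3->2] -> levels [10 3 7 9]
Step 2: flows [0->1,0->3,3->2] -> levels [8 4 8 9]
Step 3: flows [0->1,3->0,3->2] -> levels [8 5 9 7]
Step 4: flows [0->1,0->3,2->3] -> levels [6 6 8 9]
Step 5: flows [0=1,3->0,3->2] -> levels [7 6 9 7]
Step 6: flows [0->1,0=3,2->3] -> levels [6 7 8 8]
Step 7: flows [1->0,3->0,2=3] -> levels [8 6 8 7]
Step 8: flows [0->1,0->3,2->3] -> levels [6 7 7 9]
Step 9: flows [1->0,3->0,3->2] -> levels [8 6 8 7]
  -> period-2 cycle: step 9 state = step 7 state; never stabilizes
  -> state at step 30: (30-7) mod 2 = 1, same as step 8 -> [6 7 7 9]

Answer: 6 7 7 9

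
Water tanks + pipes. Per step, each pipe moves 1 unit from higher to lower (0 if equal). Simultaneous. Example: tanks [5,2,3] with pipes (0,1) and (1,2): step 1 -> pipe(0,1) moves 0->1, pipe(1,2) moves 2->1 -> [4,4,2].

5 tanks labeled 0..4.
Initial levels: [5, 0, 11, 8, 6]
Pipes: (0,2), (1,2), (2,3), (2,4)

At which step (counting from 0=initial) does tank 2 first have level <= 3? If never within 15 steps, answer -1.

Answer: -1

Derivation:
Step 1: flows [2->0,2->1,2->3,2->4] -> levels [6 1 7 9 7]
Step 2: flows [2->0,2->1,3->2,2=4] -> levels [7 2 6 8 7]
Step 3: flows [0->2,2->1,3->2,4->2] -> levels [6 3 8 7 6]
Step 4: flows [2->0,2->1,2->3,2->4] -> levels [7 4 4 8 7]
Step 5: flows [0->2,1=2,3->2,4->2] -> levels [6 4 7 7 6]
Step 6: flows [2->0,2->1,2=3,2->4] -> levels [7 5 4 7 7]
Step 7: flows [0->2,1->2,3->2,4->2] -> levels [6 4 8 6 6]
Step 8: flows [2->0,2->1,2->3,2->4] -> levels [7 5 4 7 7]
  -> period-2 cycle (repeats step 6); tank 2 never drops to <=3
Tank 2 never reaches <=3 within 15 steps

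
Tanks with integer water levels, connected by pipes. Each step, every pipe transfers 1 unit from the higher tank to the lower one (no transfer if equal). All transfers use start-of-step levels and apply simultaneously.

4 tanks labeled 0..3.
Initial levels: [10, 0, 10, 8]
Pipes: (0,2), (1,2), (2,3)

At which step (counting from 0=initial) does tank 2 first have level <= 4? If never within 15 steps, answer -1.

Answer: -1

Derivation:
Step 1: flows [0=2,2->1,2->3] -> levels [10 1 8 9]
Step 2: flows [0->2,2->1,3->2] -> levels [9 2 9 8]
Step 3: flows [0=2,2->1,2->3] -> levels [9 3 7 9]
Step 4: flows [0->2,2->1,3->2] -> levels [8 4 8 8]
Step 5: flows [0=2,2->1,2=3] -> levels [8 5 7 8]
Step 6: flows [0->2,2->1,3->2] -> levels [7 6 8 7]
Step 7: flows [2->0,2->1,2->3] -> levels [8 7 5 8]
Step 8: flows [0->2,1->2,3->2] -> levels [7 6 8 7]
  -> period-2 cycle (repeats step 6); tank 2 never drops to <=4
Tank 2 never reaches <=4 within 15 steps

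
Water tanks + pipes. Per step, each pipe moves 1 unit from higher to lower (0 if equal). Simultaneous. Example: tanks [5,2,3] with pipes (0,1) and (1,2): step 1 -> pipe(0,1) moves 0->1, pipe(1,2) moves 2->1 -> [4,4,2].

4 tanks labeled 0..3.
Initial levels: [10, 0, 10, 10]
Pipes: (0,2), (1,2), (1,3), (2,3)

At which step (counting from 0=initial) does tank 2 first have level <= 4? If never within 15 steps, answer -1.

Answer: -1

Derivation:
Step 1: flows [0=2,2->1,3->1,2=3] -> levels [10 2 9 9]
Step 2: flows [0->2,2->1,3->1,2=3] -> levels [9 4 9 8]
Step 3: flows [0=2,2->1,3->1,2->3] -> levels [9 6 7 8]
Step 4: flows [0->2,2->1,3->1,3->2] -> levels [8 8 8 6]
Step 5: flows [0=2,1=2,1->3,2->3] -> levels [8 7 7 8]
Step 6: flows [0->2,1=2,3->1,3->2] -> levels [7 8 9 6]
Step 7: flows [2->0,2->1,1->3,2->3] -> levels [8 8 6 8]
Step 8: flows [0->2,1->2,1=3,3->2] -> levels [7 7 9 7]
Step 9: flows [2->0,2->1,1=3,2->3] -> levels [8 8 6 8]
  -> period-2 cycle (repeats step 7); tank 2 never drops to <=4
Tank 2 never reaches <=4 within 15 steps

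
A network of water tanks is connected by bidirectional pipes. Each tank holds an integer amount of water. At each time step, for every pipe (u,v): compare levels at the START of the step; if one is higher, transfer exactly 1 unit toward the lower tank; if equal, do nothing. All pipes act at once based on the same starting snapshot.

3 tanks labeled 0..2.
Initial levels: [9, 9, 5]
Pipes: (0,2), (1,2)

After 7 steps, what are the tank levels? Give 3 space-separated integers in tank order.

Step 1: flows [0->2,1->2] -> levels [8 8 7]
Step 2: flows [0->2,1->2] -> levels [7 7 9]
Step 3: flows [2->0,2->1] -> levels [8 8 7]
  -> period-2 cycle: step 3 state = step 1 state
  -> state at step 7: (7-1) mod 2 = 0, same as step 1 -> [8 8 7]

Answer: 8 8 7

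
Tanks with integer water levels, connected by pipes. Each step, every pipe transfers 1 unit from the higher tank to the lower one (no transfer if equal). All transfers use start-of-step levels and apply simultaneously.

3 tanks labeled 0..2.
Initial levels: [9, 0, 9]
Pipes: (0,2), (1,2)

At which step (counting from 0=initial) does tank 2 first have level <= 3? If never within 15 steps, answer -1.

Step 1: flows [0=2,2->1] -> levels [9 1 8]
Step 2: flows [0->2,2->1] -> levels [8 2 8]
Step 3: flows [0=2,2->1] -> levels [8 3 7]
Step 4: flows [0->2,2->1] -> levels [7 4 7]
Step 5: flows [0=2,2->1] -> levels [7 5 6]
Step 6: flows [0->2,2->1] -> levels [6 6 6]
Step 7: flows [0=2,1=2] -> levels [6 6 6]
  -> stable; tank 2 stays at 6 > 3
Tank 2 never reaches <=3 within 15 steps

Answer: -1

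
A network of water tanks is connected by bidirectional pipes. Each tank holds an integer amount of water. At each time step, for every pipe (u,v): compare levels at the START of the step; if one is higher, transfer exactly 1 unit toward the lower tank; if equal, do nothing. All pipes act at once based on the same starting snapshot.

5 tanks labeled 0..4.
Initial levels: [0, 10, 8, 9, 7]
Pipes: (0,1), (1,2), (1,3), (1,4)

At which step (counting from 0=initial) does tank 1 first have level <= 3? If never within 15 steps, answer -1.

Step 1: flows [1->0,1->2,1->3,1->4] -> levels [1 6 9 10 8]
Step 2: flows [1->0,2->1,3->1,4->1] -> levels [2 8 8 9 7]
Step 3: flows [1->0,1=2,3->1,1->4] -> levels [3 7 8 8 8]
Step 4: flows [1->0,2->1,3->1,4->1] -> levels [4 9 7 7 7]
Step 5: flows [1->0,1->2,1->3,1->4] -> levels [5 5 8 8 8]
Step 6: flows [0=1,2->1,3->1,4->1] -> levels [5 8 7 7 7]
Step 7: flows [1->0,1->2,1->3,1->4] -> levels [6 4 8 8 8]
Step 8: flows [0->1,2->1,3->1,4->1] -> levels [5 8 7 7 7]
  -> period-2 cycle (repeats step 6); tank 1 never drops to <=3
Tank 1 never reaches <=3 within 15 steps

Answer: -1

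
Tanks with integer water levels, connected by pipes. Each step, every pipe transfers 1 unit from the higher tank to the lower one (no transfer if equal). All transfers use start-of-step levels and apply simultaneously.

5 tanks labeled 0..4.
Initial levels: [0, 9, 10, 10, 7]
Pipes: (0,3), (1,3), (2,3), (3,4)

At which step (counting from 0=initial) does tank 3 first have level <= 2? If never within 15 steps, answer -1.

Step 1: flows [3->0,3->1,2=3,3->4] -> levels [1 10 10 7 8]
Step 2: flows [3->0,1->3,2->3,4->3] -> levels [2 9 9 9 7]
Step 3: flows [3->0,1=3,2=3,3->4] -> levels [3 9 9 7 8]
Step 4: flows [3->0,1->3,2->3,4->3] -> levels [4 8 8 9 7]
Step 5: flows [3->0,3->1,3->2,3->4] -> levels [5 9 9 5 8]
Step 6: flows [0=3,1->3,2->3,4->3] -> levels [5 8 8 8 7]
Step 7: flows [3->0,1=3,2=3,3->4] -> levels [6 8 8 6 8]
Step 8: flows [0=3,1->3,2->3,4->3] -> levels [6 7 7 9 7]
Step 9: flows [3->0,3->1,3->2,3->4] -> levels [7 8 8 5 8]
Step 10: flows [0->3,1->3,2->3,4->3] -> levels [6 7 7 9 7]
  -> period-2 cycle (repeats step 8); tank 3 never drops to <=2
Tank 3 never reaches <=2 within 15 steps

Answer: -1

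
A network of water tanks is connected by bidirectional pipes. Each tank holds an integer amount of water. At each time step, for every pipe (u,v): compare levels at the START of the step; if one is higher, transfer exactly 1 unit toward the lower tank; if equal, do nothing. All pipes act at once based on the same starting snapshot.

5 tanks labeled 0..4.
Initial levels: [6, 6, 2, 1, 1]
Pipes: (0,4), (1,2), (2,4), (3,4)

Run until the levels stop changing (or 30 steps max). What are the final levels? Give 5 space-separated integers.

Answer: 4 3 5 3 1

Derivation:
Step 1: flows [0->4,1->2,2->4,3=4] -> levels [5 5 2 1 3]
Step 2: flows [0->4,1->2,4->2,4->3] -> levels [4 4 4 2 2]
Step 3: flows [0->4,1=2,2->4,3=4] -> levels [3 4 3 2 4]
Step 4: flows [4->0,1->2,4->2,4->3] -> levels [4 3 5 3 1]
Step 5: flows [0->4,2->1,2->4,3->4] -> levels [3 4 3 2 4]
  -> period-2 cycle: step 5 state = step 3 state; never stabilizes
  -> state at step 30: (30-3) mod 2 = 1, same as step 4 -> [4 3 5 3 1]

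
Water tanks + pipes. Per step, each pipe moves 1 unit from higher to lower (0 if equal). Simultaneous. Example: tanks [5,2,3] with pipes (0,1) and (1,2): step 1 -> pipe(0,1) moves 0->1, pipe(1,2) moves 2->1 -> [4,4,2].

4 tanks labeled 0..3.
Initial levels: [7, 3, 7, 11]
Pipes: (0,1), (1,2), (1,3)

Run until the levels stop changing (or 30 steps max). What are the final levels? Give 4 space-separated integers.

Answer: 6 9 6 7

Derivation:
Step 1: flows [0->1,2->1,3->1] -> levels [6 6 6 10]
Step 2: flows [0=1,1=2,3->1] -> levels [6 7 6 9]
Step 3: flows [1->0,1->2,3->1] -> levels [7 6 7 8]
Step 4: flows [0->1,2->1,3->1] -> levels [6 9 6 7]
Step 5: flows [1->0,1->2,1->3] -> levels [7 6 7 8]
  -> period-2 cycle: step 5 state = step 3 state; never stabilizes
  -> state at step 30: (30-3) mod 2 = 1, same as step 4 -> [6 9 6 7]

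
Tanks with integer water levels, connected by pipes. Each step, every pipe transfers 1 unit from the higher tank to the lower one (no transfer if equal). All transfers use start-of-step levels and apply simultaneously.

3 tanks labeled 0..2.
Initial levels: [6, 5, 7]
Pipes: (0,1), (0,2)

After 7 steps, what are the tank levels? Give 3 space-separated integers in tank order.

Answer: 6 6 6

Derivation:
Step 1: flows [0->1,2->0] -> levels [6 6 6]
Step 2: flows [0=1,0=2] -> levels [6 6 6]
  -> stable; steps 3..7 unchanged -> [6 6 6]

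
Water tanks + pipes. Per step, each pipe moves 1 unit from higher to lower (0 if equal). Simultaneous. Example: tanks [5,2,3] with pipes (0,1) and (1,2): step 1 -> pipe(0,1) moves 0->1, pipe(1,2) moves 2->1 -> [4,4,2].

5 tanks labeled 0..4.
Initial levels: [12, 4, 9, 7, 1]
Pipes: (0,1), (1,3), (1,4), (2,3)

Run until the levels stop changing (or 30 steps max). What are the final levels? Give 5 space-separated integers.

Answer: 7 5 6 8 7

Derivation:
Step 1: flows [0->1,3->1,1->4,2->3] -> levels [11 5 8 7 2]
Step 2: flows [0->1,3->1,1->4,2->3] -> levels [10 6 7 7 3]
Step 3: flows [0->1,3->1,1->4,2=3] -> levels [9 7 7 6 4]
Step 4: flows [0->1,1->3,1->4,2->3] -> levels [8 6 6 8 5]
Step 5: flows [0->1,3->1,1->4,3->2] -> levels [7 7 7 6 6]
Step 6: flows [0=1,1->3,1->4,2->3] -> levels [7 5 6 8 7]
Step 7: flows [0->1,3->1,4->1,3->2] -> levels [6 8 7 6 6]
Step 8: flows [1->0,1->3,1->4,2->3] -> levels [7 5 6 8 7]
  -> period-2 cycle: step 8 state = step 6 state; never stabilizes
  -> state at step 30: (30-6) mod 2 = 0, same as step 6 -> [7 5 6 8 7]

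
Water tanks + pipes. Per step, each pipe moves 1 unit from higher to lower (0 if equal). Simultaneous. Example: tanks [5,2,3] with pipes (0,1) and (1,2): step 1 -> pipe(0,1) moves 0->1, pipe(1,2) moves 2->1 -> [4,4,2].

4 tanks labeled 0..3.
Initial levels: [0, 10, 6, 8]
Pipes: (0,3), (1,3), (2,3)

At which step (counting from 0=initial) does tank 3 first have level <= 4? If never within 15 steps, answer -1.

Answer: 6

Derivation:
Step 1: flows [3->0,1->3,3->2] -> levels [1 9 7 7]
Step 2: flows [3->0,1->3,2=3] -> levels [2 8 7 7]
Step 3: flows [3->0,1->3,2=3] -> levels [3 7 7 7]
Step 4: flows [3->0,1=3,2=3] -> levels [4 7 7 6]
Step 5: flows [3->0,1->3,2->3] -> levels [5 6 6 7]
Step 6: flows [3->0,3->1,3->2] -> levels [6 7 7 4]
Tank 3 first reaches <=4 at step 6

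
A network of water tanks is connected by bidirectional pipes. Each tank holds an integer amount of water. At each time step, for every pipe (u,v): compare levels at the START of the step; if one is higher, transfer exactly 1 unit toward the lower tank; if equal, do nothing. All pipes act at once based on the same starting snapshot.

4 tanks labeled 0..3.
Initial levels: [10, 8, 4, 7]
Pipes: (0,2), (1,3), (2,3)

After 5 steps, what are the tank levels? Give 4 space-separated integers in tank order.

Answer: 8 6 7 8

Derivation:
Step 1: flows [0->2,1->3,3->2] -> levels [9 7 6 7]
Step 2: flows [0->2,1=3,3->2] -> levels [8 7 8 6]
Step 3: flows [0=2,1->3,2->3] -> levels [8 6 7 8]
Step 4: flows [0->2,3->1,3->2] -> levels [7 7 9 6]
Step 5: flows [2->0,1->3,2->3] -> levels [8 6 7 8]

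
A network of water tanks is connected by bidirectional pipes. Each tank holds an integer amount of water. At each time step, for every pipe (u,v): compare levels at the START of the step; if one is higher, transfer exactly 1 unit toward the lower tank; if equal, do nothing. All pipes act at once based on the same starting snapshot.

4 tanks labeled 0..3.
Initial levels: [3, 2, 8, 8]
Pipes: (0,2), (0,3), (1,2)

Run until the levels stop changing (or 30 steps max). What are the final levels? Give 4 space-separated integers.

Step 1: flows [2->0,3->0,2->1] -> levels [5 3 6 7]
Step 2: flows [2->0,3->0,2->1] -> levels [7 4 4 6]
Step 3: flows [0->2,0->3,1=2] -> levels [5 4 5 7]
Step 4: flows [0=2,3->0,2->1] -> levels [6 5 4 6]
Step 5: flows [0->2,0=3,1->2] -> levels [5 4 6 6]
Step 6: flows [2->0,3->0,2->1] -> levels [7 5 4 5]
Step 7: flows [0->2,0->3,1->2] -> levels [5 4 6 6]
  -> period-2 cycle: step 7 state = step 5 state; never stabilizes
  -> state at step 30: (30-5) mod 2 = 1, same as step 6 -> [7 5 4 5]

Answer: 7 5 4 5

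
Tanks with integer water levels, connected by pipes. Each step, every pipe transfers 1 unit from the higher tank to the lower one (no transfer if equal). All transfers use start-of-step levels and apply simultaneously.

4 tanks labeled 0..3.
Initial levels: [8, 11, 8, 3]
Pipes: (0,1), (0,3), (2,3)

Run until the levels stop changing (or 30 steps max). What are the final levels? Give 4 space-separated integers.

Answer: 7 8 7 8

Derivation:
Step 1: flows [1->0,0->3,2->3] -> levels [8 10 7 5]
Step 2: flows [1->0,0->3,2->3] -> levels [8 9 6 7]
Step 3: flows [1->0,0->3,3->2] -> levels [8 8 7 7]
Step 4: flows [0=1,0->3,2=3] -> levels [7 8 7 8]
Step 5: flows [1->0,3->0,3->2] -> levels [9 7 8 6]
Step 6: flows [0->1,0->3,2->3] -> levels [7 8 7 8]
  -> period-2 cycle: step 6 state = step 4 state; never stabilizes
  -> state at step 30: (30-4) mod 2 = 0, same as step 4 -> [7 8 7 8]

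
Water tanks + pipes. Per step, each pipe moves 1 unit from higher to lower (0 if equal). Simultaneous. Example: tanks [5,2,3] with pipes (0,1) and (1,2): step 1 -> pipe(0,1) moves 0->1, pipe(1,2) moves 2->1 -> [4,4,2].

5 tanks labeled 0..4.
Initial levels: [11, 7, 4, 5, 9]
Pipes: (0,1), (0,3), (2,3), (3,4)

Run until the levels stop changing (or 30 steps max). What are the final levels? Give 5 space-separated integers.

Answer: 7 8 6 9 6

Derivation:
Step 1: flows [0->1,0->3,3->2,4->3] -> levels [9 8 5 6 8]
Step 2: flows [0->1,0->3,3->2,4->3] -> levels [7 9 6 7 7]
Step 3: flows [1->0,0=3,3->2,3=4] -> levels [8 8 7 6 7]
Step 4: flows [0=1,0->3,2->3,4->3] -> levels [7 8 6 9 6]
Step 5: flows [1->0,3->0,3->2,3->4] -> levels [9 7 7 6 7]
Step 6: flows [0->1,0->3,2->3,4->3] -> levels [7 8 6 9 6]
  -> period-2 cycle: step 6 state = step 4 state; never stabilizes
  -> state at step 30: (30-4) mod 2 = 0, same as step 4 -> [7 8 6 9 6]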